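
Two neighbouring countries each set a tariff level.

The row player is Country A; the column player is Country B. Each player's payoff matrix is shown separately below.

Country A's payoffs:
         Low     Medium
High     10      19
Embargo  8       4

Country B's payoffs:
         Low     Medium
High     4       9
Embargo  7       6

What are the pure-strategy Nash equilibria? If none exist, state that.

(High, Medium)

Country A against Low: payoffs 10, 8 → best response High.
Country A against Medium: payoffs 19, 4 → best response High.
Country B against High: payoffs 4, 9 → best response Medium.
Country B against Embargo: payoffs 7, 6 → best response Low.
Mutual best responses: (High, Medium).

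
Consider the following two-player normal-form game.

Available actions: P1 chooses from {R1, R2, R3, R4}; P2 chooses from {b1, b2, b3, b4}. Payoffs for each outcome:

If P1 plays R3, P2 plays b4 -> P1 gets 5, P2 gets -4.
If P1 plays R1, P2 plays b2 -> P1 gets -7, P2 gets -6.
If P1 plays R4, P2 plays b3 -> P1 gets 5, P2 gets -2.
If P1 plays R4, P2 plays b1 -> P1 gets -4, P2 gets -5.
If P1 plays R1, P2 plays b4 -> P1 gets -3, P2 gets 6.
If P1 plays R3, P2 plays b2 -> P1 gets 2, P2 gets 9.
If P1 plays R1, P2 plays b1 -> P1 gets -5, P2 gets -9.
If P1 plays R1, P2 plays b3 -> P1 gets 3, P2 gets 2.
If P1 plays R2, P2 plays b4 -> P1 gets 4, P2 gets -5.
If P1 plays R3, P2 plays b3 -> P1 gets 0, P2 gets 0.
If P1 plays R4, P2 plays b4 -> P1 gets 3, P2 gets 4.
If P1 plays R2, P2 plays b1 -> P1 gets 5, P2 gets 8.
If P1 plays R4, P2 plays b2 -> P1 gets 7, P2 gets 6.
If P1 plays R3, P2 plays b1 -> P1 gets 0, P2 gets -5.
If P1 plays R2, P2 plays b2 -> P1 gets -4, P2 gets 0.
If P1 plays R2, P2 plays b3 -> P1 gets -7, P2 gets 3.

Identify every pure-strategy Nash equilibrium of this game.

The pure Nash equilibria are (R2, b1), (R4, b2).

P1 against b1: payoffs -5, 5, 0, -4 → best response R2.
P1 against b2: payoffs -7, -4, 2, 7 → best response R4.
P1 against b3: payoffs 3, -7, 0, 5 → best response R4.
P1 against b4: payoffs -3, 4, 5, 3 → best response R3.
P2 against R1: payoffs -9, -6, 2, 6 → best response b4.
P2 against R2: payoffs 8, 0, 3, -5 → best response b1.
P2 against R3: payoffs -5, 9, 0, -4 → best response b2.
P2 against R4: payoffs -5, 6, -2, 4 → best response b2.
Mutual best responses: (R2, b1); (R4, b2).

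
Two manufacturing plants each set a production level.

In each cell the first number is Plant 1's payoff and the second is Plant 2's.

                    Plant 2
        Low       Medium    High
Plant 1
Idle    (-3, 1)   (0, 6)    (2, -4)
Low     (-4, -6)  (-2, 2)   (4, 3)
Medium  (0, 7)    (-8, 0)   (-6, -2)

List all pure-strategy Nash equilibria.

(Idle, Low): Plant 1 can switch to Medium (-3 → 0). Not NE.
(Idle, Medium): Plant 1 gets 0, best alternative -2; Plant 2 gets 6, best alternative 1. No profitable deviation — NE.
(Idle, High): Plant 1 can switch to Low (2 → 4). Not NE.
(Low, Low): Plant 1 can switch to Idle (-4 → -3). Not NE.
(Low, Medium): Plant 1 can switch to Idle (-2 → 0). Not NE.
(Low, High): Plant 1 gets 4, best alternative 2; Plant 2 gets 3, best alternative 2. No profitable deviation — NE.
(Medium, Low): Plant 1 gets 0, best alternative -3; Plant 2 gets 7, best alternative 0. No profitable deviation — NE.
(Medium, Medium): Plant 1 can switch to Idle (-8 → 0). Not NE.
(Medium, High): Plant 1 can switch to Idle (-6 → 2). Not NE.

The pure Nash equilibria are (Idle, Medium) and (Low, High) and (Medium, Low).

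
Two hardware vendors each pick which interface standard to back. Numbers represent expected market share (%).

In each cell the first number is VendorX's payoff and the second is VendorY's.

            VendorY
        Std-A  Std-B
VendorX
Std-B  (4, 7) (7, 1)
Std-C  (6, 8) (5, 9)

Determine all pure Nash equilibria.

There is no pure-strategy Nash equilibrium.

(Std-B, Std-A): VendorX can switch to Std-C (4 → 6). Not NE.
(Std-B, Std-B): VendorY can switch to Std-A (1 → 7). Not NE.
(Std-C, Std-A): VendorY can switch to Std-B (8 → 9). Not NE.
(Std-C, Std-B): VendorX can switch to Std-B (5 → 7). Not NE.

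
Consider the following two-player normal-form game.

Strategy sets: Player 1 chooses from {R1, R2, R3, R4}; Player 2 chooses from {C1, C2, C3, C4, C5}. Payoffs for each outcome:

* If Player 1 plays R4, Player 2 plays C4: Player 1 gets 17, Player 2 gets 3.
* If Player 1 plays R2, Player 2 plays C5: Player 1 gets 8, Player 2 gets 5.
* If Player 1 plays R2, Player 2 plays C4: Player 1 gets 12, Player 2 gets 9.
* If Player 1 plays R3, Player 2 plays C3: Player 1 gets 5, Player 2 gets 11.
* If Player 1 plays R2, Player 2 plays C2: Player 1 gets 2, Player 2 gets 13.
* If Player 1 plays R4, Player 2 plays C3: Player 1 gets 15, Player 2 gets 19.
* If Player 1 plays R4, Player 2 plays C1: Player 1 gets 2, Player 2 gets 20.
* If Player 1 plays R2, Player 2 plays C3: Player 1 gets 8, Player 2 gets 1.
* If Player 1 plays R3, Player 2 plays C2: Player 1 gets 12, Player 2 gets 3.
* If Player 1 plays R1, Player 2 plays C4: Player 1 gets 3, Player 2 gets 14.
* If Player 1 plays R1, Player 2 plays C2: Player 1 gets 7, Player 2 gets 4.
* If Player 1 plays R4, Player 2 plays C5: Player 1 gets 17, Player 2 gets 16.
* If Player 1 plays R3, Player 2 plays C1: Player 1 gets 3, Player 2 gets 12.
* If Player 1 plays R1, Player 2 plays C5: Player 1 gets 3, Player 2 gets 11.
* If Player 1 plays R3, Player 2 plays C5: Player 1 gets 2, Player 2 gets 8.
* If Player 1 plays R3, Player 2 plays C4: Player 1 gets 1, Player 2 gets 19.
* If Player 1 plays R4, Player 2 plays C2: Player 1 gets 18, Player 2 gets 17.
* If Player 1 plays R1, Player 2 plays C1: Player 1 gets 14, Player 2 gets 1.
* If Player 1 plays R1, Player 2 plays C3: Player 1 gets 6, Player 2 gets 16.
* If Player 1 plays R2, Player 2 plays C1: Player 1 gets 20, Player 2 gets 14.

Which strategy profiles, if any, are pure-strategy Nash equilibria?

The unique pure-strategy Nash equilibrium is (R2, C1).

For each strategy profile, look for a profitable unilateral deviation.
(R1, C1): Player 1 can switch to R2 (14 → 20). Not NE.
(R1, C2): Player 1 can switch to R3 (7 → 12). Not NE.
(R1, C3): Player 1 can switch to R2 (6 → 8). Not NE.
(R1, C4): Player 1 can switch to R2 (3 → 12). Not NE.
(R1, C5): Player 1 can switch to R2 (3 → 8). Not NE.
(R2, C1): Player 1 gets 20, best alternative 14; Player 2 gets 14, best alternative 13. No profitable deviation — NE.
(R2, C2): Player 1 can switch to R1 (2 → 7). Not NE.
(R2, C3): Player 1 can switch to R4 (8 → 15). Not NE.
(R2, C4): Player 1 can switch to R4 (12 → 17). Not NE.
(The remaining 11 profiles each have a profitable deviation by the same check.)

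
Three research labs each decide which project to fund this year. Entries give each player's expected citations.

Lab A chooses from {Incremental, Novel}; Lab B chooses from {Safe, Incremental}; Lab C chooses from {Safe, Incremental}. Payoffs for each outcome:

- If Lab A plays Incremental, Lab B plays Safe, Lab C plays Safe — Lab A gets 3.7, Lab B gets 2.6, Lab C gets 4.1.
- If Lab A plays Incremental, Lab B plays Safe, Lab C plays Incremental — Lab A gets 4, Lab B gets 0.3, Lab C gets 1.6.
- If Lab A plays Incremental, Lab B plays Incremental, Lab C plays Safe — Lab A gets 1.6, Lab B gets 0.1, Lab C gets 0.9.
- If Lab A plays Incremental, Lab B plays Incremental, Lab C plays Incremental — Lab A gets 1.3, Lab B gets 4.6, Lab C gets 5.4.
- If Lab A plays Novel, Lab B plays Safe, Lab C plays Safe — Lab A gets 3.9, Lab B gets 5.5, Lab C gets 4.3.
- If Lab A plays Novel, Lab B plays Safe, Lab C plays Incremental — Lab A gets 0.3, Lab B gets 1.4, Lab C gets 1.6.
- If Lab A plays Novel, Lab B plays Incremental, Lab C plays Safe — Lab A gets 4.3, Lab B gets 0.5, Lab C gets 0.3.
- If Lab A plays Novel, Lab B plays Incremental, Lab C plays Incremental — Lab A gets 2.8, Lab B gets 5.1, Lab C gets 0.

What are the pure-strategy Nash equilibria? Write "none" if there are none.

Lab A against (Safe, Safe): payoffs 3.7, 3.9 → best response Novel.
Lab A against (Safe, Incremental): payoffs 4, 0.3 → best response Incremental.
Lab A against (Incremental, Safe): payoffs 1.6, 4.3 → best response Novel.
Lab A against (Incremental, Incremental): payoffs 1.3, 2.8 → best response Novel.
Lab B against (Incremental, Safe): payoffs 2.6, 0.1 → best response Safe.
Lab B against (Incremental, Incremental): payoffs 0.3, 4.6 → best response Incremental.
Lab B against (Novel, Safe): payoffs 5.5, 0.5 → best response Safe.
Lab B against (Novel, Incremental): payoffs 1.4, 5.1 → best response Incremental.
Lab C against (Incremental, Safe): payoffs 4.1, 1.6 → best response Safe.
Lab C against (Incremental, Incremental): payoffs 0.9, 5.4 → best response Incremental.
Lab C against (Novel, Safe): payoffs 4.3, 1.6 → best response Safe.
Lab C against (Novel, Incremental): payoffs 0.3, 0 → best response Safe.
Mutual best responses: (Novel, Safe, Safe).

(Novel, Safe, Safe)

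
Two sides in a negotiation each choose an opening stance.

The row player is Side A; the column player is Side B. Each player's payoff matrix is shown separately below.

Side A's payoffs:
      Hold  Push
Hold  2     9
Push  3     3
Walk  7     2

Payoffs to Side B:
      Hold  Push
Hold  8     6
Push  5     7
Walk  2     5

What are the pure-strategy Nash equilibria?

This game has no pure Nash equilibrium.

(Hold, Hold): Side A can switch to Push (2 → 3). Not NE.
(Hold, Push): Side B can switch to Hold (6 → 8). Not NE.
(Push, Hold): Side A can switch to Walk (3 → 7). Not NE.
(Push, Push): Side A can switch to Hold (3 → 9). Not NE.
(Walk, Hold): Side B can switch to Push (2 → 5). Not NE.
(Walk, Push): Side A can switch to Hold (2 → 9). Not NE.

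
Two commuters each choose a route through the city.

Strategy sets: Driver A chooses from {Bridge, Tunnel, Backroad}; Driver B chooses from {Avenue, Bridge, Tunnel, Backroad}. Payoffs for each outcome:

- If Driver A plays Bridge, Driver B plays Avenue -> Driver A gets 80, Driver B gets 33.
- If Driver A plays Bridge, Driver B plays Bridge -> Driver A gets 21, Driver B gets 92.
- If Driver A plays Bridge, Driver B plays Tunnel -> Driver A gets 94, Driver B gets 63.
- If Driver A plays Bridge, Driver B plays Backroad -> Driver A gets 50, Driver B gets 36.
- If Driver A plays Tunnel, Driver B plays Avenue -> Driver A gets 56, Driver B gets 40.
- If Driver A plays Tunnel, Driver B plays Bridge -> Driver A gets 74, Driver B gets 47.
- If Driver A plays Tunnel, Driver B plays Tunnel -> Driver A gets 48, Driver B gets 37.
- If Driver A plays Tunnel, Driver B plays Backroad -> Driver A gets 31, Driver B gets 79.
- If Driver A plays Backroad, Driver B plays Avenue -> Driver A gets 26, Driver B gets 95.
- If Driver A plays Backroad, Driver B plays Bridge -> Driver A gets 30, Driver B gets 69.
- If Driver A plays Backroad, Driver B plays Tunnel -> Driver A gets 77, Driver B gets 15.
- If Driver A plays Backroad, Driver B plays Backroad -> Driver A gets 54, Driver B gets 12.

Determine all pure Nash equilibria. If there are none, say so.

There is no pure-strategy Nash equilibrium.

Check each profile: it is a Nash equilibrium iff no player can strictly gain by switching unilaterally.
(Bridge, Avenue): Driver B can switch to Bridge (33 → 92). Not NE.
(Bridge, Bridge): Driver A can switch to Tunnel (21 → 74). Not NE.
(Bridge, Tunnel): Driver B can switch to Bridge (63 → 92). Not NE.
(Bridge, Backroad): Driver A can switch to Backroad (50 → 54). Not NE.
(Tunnel, Avenue): Driver A can switch to Bridge (56 → 80). Not NE.
(Tunnel, Bridge): Driver B can switch to Backroad (47 → 79). Not NE.
(The remaining 6 profiles each have a profitable deviation by the same check.)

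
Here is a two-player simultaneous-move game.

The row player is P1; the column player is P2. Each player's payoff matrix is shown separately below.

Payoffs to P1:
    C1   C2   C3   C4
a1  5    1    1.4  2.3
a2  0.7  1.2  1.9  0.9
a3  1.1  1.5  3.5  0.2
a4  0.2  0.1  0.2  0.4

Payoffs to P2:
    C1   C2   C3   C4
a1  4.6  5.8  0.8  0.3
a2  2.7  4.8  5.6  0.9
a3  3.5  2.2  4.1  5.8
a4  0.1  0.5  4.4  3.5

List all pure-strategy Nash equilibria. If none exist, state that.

There is no pure-strategy Nash equilibrium.

(a1, C1): P2 can switch to C2 (4.6 → 5.8). Not NE.
(a1, C2): P1 can switch to a2 (1 → 1.2). Not NE.
(a1, C3): P1 can switch to a2 (1.4 → 1.9). Not NE.
(a1, C4): P2 can switch to C1 (0.3 → 4.6). Not NE.
(a2, C1): P1 can switch to a1 (0.7 → 5). Not NE.
(a2, C2): P1 can switch to a3 (1.2 → 1.5). Not NE.
(The remaining 10 profiles each have a profitable deviation by the same check.)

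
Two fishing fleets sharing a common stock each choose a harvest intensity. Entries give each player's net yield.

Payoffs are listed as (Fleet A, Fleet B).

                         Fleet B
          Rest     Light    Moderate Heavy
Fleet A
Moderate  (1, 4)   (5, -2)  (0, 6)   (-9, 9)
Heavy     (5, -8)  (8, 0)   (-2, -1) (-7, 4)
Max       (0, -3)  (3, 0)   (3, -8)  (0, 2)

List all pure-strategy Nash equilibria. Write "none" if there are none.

(Max, Heavy)

For each player, find the best response to each opponent profile; mutual best responses are the pure NE.
Fleet A against Rest: payoffs 1, 5, 0 → best response Heavy.
Fleet A against Light: payoffs 5, 8, 3 → best response Heavy.
Fleet A against Moderate: payoffs 0, -2, 3 → best response Max.
Fleet A against Heavy: payoffs -9, -7, 0 → best response Max.
Fleet B against Moderate: payoffs 4, -2, 6, 9 → best response Heavy.
Fleet B against Heavy: payoffs -8, 0, -1, 4 → best response Heavy.
Fleet B against Max: payoffs -3, 0, -8, 2 → best response Heavy.
Mutual best responses: (Max, Heavy).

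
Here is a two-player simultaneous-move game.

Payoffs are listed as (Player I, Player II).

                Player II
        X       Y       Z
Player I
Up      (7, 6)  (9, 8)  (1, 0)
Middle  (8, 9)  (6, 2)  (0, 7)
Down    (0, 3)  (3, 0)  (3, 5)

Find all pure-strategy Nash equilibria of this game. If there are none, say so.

Player I against X: payoffs 7, 8, 0 → best response Middle.
Player I against Y: payoffs 9, 6, 3 → best response Up.
Player I against Z: payoffs 1, 0, 3 → best response Down.
Player II against Up: payoffs 6, 8, 0 → best response Y.
Player II against Middle: payoffs 9, 2, 7 → best response X.
Player II against Down: payoffs 3, 0, 5 → best response Z.
Mutual best responses: (Up, Y); (Middle, X); (Down, Z).

(Up, Y); (Middle, X); (Down, Z)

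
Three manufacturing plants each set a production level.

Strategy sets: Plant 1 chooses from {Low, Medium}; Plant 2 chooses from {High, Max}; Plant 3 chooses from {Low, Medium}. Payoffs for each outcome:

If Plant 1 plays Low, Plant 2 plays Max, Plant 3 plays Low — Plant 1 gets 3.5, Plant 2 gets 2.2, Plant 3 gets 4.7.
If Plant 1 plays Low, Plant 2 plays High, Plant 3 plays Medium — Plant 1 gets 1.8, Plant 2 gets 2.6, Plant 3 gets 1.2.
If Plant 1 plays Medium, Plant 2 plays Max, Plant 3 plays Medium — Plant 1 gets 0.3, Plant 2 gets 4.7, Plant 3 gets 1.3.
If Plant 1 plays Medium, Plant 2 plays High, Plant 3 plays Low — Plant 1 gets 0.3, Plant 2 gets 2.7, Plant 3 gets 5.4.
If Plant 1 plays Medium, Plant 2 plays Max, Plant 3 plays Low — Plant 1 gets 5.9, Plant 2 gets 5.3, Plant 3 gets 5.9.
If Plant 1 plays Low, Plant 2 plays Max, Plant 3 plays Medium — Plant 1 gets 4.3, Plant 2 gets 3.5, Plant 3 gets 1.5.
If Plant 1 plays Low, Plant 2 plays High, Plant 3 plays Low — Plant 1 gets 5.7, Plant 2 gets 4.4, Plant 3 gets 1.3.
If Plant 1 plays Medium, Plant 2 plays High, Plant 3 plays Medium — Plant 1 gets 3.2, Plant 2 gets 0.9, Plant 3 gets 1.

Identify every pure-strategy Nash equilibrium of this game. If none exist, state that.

Plant 1 against (High, Low): payoffs 5.7, 0.3 → best response Low.
Plant 1 against (High, Medium): payoffs 1.8, 3.2 → best response Medium.
Plant 1 against (Max, Low): payoffs 3.5, 5.9 → best response Medium.
Plant 1 against (Max, Medium): payoffs 4.3, 0.3 → best response Low.
Plant 2 against (Low, Low): payoffs 4.4, 2.2 → best response High.
Plant 2 against (Low, Medium): payoffs 2.6, 3.5 → best response Max.
Plant 2 against (Medium, Low): payoffs 2.7, 5.3 → best response Max.
Plant 2 against (Medium, Medium): payoffs 0.9, 4.7 → best response Max.
Plant 3 against (Low, High): payoffs 1.3, 1.2 → best response Low.
Plant 3 against (Low, Max): payoffs 4.7, 1.5 → best response Low.
Plant 3 against (Medium, High): payoffs 5.4, 1 → best response Low.
Plant 3 against (Medium, Max): payoffs 5.9, 1.3 → best response Low.
Mutual best responses: (Low, High, Low); (Medium, Max, Low).

(Low, High, Low); (Medium, Max, Low)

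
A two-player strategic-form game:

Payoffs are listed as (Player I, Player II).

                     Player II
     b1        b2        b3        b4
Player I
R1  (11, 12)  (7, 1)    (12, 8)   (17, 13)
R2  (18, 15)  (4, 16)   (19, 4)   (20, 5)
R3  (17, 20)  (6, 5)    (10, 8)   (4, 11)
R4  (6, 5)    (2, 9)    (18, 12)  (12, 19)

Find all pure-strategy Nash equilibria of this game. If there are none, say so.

Player I against b1: payoffs 11, 18, 17, 6 → best response R2.
Player I against b2: payoffs 7, 4, 6, 2 → best response R1.
Player I against b3: payoffs 12, 19, 10, 18 → best response R2.
Player I against b4: payoffs 17, 20, 4, 12 → best response R2.
Player II against R1: payoffs 12, 1, 8, 13 → best response b4.
Player II against R2: payoffs 15, 16, 4, 5 → best response b2.
Player II against R3: payoffs 20, 5, 8, 11 → best response b1.
Player II against R4: payoffs 5, 9, 12, 19 → best response b4.
No profile is a mutual best response for all players.

This game has no pure Nash equilibrium.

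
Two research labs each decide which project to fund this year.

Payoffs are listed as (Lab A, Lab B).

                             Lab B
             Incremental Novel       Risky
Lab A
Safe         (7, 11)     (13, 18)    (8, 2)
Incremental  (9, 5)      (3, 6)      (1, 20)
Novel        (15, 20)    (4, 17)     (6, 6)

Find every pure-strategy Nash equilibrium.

Pure-strategy Nash equilibria: (Safe, Novel) and (Novel, Incremental)

Lab A against Incremental: payoffs 7, 9, 15 → best response Novel.
Lab A against Novel: payoffs 13, 3, 4 → best response Safe.
Lab A against Risky: payoffs 8, 1, 6 → best response Safe.
Lab B against Safe: payoffs 11, 18, 2 → best response Novel.
Lab B against Incremental: payoffs 5, 6, 20 → best response Risky.
Lab B against Novel: payoffs 20, 17, 6 → best response Incremental.
Mutual best responses: (Safe, Novel); (Novel, Incremental).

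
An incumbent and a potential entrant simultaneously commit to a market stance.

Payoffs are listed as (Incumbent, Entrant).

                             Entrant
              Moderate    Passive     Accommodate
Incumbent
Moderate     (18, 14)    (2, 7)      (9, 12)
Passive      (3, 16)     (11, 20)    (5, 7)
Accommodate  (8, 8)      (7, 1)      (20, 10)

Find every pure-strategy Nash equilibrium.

Mark each player's best response to every combination of opponents' strategies; a profile where every player is best-responding is a pure Nash equilibrium.
Incumbent against Moderate: payoffs 18, 3, 8 → best response Moderate.
Incumbent against Passive: payoffs 2, 11, 7 → best response Passive.
Incumbent against Accommodate: payoffs 9, 5, 20 → best response Accommodate.
Entrant against Moderate: payoffs 14, 7, 12 → best response Moderate.
Entrant against Passive: payoffs 16, 20, 7 → best response Passive.
Entrant against Accommodate: payoffs 8, 1, 10 → best response Accommodate.
Mutual best responses: (Moderate, Moderate); (Passive, Passive); (Accommodate, Accommodate).

Pure-strategy Nash equilibria: (Moderate, Moderate), (Passive, Passive), (Accommodate, Accommodate)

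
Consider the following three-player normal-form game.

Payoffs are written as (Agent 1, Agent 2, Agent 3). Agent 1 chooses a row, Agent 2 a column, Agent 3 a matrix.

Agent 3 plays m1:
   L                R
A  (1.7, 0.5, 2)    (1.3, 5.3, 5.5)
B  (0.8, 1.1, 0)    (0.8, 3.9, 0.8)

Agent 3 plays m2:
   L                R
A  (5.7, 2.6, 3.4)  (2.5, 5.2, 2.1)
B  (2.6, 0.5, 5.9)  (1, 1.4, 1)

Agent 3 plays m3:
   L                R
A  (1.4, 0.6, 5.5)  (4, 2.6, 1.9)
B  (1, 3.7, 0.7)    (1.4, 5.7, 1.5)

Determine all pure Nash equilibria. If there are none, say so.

(A, L, m1): Agent 2 can switch to R (0.5 → 5.3). Not NE.
(A, L, m2): Agent 2 can switch to R (2.6 → 5.2). Not NE.
(A, L, m3): Agent 2 can switch to R (0.6 → 2.6). Not NE.
(A, R, m1): Agent 1 gets 1.3, best alternative 0.8; Agent 2 gets 5.3, best alternative 0.5; Agent 3 gets 5.5, best alternative 2.1. No profitable deviation — NE.
(A, R, m2): Agent 3 can switch to m1 (2.1 → 5.5). Not NE.
(A, R, m3): Agent 3 can switch to m1 (1.9 → 5.5). Not NE.
(B, L, m1): Agent 1 can switch to A (0.8 → 1.7). Not NE.
(B, L, m2): Agent 1 can switch to A (2.6 → 5.7). Not NE.
(B, L, m3): Agent 1 can switch to A (1 → 1.4). Not NE.
(The remaining 3 profiles each have a profitable deviation by the same check.)

The unique pure-strategy Nash equilibrium is (A, R, m1).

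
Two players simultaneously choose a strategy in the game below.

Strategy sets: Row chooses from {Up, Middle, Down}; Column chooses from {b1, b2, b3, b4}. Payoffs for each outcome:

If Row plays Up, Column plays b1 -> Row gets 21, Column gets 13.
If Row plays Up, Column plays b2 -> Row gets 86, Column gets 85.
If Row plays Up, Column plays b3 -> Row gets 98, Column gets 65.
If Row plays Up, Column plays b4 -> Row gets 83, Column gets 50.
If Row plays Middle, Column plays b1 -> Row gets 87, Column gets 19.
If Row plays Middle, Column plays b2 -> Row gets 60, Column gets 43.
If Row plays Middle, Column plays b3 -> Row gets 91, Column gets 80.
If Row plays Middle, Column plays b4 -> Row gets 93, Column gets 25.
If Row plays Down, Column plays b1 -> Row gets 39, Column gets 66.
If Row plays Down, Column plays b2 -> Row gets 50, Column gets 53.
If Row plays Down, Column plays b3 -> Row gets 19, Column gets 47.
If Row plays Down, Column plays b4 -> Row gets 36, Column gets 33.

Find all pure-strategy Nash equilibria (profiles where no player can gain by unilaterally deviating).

The unique pure-strategy Nash equilibrium is (Up, b2).

Row against b1: payoffs 21, 87, 39 → best response Middle.
Row against b2: payoffs 86, 60, 50 → best response Up.
Row against b3: payoffs 98, 91, 19 → best response Up.
Row against b4: payoffs 83, 93, 36 → best response Middle.
Column against Up: payoffs 13, 85, 65, 50 → best response b2.
Column against Middle: payoffs 19, 43, 80, 25 → best response b3.
Column against Down: payoffs 66, 53, 47, 33 → best response b1.
Mutual best responses: (Up, b2).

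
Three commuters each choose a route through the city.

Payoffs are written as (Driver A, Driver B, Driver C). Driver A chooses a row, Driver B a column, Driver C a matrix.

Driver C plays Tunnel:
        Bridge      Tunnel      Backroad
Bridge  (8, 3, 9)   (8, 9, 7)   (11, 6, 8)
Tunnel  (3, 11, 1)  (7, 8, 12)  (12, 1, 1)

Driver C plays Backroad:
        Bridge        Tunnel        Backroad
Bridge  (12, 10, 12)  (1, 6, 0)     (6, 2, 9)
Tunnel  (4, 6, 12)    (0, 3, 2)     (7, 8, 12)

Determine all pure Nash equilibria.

The pure Nash equilibria are (Bridge, Bridge, Backroad); (Bridge, Tunnel, Tunnel); (Tunnel, Backroad, Backroad).

Driver A against (Bridge, Tunnel): payoffs 8, 3 → best response Bridge.
Driver A against (Bridge, Backroad): payoffs 12, 4 → best response Bridge.
Driver A against (Tunnel, Tunnel): payoffs 8, 7 → best response Bridge.
Driver A against (Tunnel, Backroad): payoffs 1, 0 → best response Bridge.
Driver A against (Backroad, Tunnel): payoffs 11, 12 → best response Tunnel.
Driver A against (Backroad, Backroad): payoffs 6, 7 → best response Tunnel.
Driver B against (Bridge, Tunnel): payoffs 3, 9, 6 → best response Tunnel.
Driver B against (Bridge, Backroad): payoffs 10, 6, 2 → best response Bridge.
Driver B against (Tunnel, Tunnel): payoffs 11, 8, 1 → best response Bridge.
Driver B against (Tunnel, Backroad): payoffs 6, 3, 8 → best response Backroad.
Driver C against (Bridge, Bridge): payoffs 9, 12 → best response Backroad.
Driver C against (Bridge, Tunnel): payoffs 7, 0 → best response Tunnel.
Driver C against (Bridge, Backroad): payoffs 8, 9 → best response Backroad.
Driver C against (Tunnel, Bridge): payoffs 1, 12 → best response Backroad.
Driver C against (Tunnel, Tunnel): payoffs 12, 2 → best response Tunnel.
Driver C against (Tunnel, Backroad): payoffs 1, 12 → best response Backroad.
Mutual best responses: (Bridge, Bridge, Backroad); (Bridge, Tunnel, Tunnel); (Tunnel, Backroad, Backroad).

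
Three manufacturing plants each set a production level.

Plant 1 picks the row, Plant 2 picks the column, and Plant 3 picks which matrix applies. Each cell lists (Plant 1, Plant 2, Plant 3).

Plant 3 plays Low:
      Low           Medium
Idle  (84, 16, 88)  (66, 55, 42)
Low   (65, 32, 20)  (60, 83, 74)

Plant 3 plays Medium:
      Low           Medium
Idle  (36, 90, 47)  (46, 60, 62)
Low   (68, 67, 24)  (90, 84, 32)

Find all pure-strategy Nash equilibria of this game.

(Idle, Low, Low): Plant 2 can switch to Medium (16 → 55). Not NE.
(Idle, Low, Medium): Plant 1 can switch to Low (36 → 68). Not NE.
(Idle, Medium, Low): Plant 3 can switch to Medium (42 → 62). Not NE.
(Idle, Medium, Medium): Plant 1 can switch to Low (46 → 90). Not NE.
(Low, Low, Low): Plant 1 can switch to Idle (65 → 84). Not NE.
(Low, Low, Medium): Plant 2 can switch to Medium (67 → 84). Not NE.
(Low, Medium, Low): Plant 1 can switch to Idle (60 → 66). Not NE.
(Low, Medium, Medium): Plant 3 can switch to Low (32 → 74). Not NE.

There is no pure-strategy Nash equilibrium.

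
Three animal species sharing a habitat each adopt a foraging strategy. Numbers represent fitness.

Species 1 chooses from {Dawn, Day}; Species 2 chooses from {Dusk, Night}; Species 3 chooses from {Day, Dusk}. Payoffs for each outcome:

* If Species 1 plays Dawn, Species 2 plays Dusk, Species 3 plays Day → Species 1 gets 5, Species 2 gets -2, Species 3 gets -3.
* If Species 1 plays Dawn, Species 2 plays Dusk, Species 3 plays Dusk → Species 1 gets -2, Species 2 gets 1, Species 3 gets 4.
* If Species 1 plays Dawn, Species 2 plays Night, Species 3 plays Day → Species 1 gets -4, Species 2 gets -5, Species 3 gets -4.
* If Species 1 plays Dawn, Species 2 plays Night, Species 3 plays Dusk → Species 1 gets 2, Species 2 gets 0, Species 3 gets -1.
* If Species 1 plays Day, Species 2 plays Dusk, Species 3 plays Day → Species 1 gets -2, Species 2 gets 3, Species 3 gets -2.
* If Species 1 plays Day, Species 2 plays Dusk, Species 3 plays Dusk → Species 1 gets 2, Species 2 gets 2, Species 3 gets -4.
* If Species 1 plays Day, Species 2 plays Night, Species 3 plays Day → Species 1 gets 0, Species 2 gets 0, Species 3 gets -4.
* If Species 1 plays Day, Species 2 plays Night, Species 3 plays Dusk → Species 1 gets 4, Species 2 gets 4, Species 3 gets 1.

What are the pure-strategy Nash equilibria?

Pure NE: (Day, Night, Dusk)

Check each profile: it is a Nash equilibrium iff no player can strictly gain by switching unilaterally.
(Dawn, Dusk, Day): Species 3 can switch to Dusk (-3 → 4). Not NE.
(Dawn, Dusk, Dusk): Species 1 can switch to Day (-2 → 2). Not NE.
(Dawn, Night, Day): Species 1 can switch to Day (-4 → 0). Not NE.
(Dawn, Night, Dusk): Species 1 can switch to Day (2 → 4). Not NE.
(Day, Dusk, Day): Species 1 can switch to Dawn (-2 → 5). Not NE.
(Day, Dusk, Dusk): Species 2 can switch to Night (2 → 4). Not NE.
(Day, Night, Dusk): Species 1 gets 4, best alternative 2; Species 2 gets 4, best alternative 2; Species 3 gets 1, best alternative -4. No profitable deviation — NE.
(The remaining 1 profile has a profitable deviation by the same check.)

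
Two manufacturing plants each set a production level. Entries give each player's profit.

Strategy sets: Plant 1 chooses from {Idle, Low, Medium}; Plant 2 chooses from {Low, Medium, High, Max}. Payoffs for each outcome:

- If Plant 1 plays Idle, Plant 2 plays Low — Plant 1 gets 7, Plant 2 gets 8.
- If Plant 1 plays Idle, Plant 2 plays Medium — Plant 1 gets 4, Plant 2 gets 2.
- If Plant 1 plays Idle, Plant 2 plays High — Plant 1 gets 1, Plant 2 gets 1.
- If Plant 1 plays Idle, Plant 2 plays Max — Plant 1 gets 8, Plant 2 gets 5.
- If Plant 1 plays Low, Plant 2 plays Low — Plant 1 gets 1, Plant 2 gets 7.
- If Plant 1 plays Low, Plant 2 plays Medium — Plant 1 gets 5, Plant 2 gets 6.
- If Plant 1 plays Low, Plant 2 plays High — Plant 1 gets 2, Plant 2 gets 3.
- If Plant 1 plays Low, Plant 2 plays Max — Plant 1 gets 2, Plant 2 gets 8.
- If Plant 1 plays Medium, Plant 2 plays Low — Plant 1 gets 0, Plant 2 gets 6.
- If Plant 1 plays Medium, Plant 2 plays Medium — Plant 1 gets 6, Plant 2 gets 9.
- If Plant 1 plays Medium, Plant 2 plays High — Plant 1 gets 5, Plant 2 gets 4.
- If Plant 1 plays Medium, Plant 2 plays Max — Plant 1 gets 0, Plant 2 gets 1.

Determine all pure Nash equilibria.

Plant 1 against Low: payoffs 7, 1, 0 → best response Idle.
Plant 1 against Medium: payoffs 4, 5, 6 → best response Medium.
Plant 1 against High: payoffs 1, 2, 5 → best response Medium.
Plant 1 against Max: payoffs 8, 2, 0 → best response Idle.
Plant 2 against Idle: payoffs 8, 2, 1, 5 → best response Low.
Plant 2 against Low: payoffs 7, 6, 3, 8 → best response Max.
Plant 2 against Medium: payoffs 6, 9, 4, 1 → best response Medium.
Mutual best responses: (Idle, Low); (Medium, Medium).

The pure Nash equilibria are (Idle, Low); (Medium, Medium).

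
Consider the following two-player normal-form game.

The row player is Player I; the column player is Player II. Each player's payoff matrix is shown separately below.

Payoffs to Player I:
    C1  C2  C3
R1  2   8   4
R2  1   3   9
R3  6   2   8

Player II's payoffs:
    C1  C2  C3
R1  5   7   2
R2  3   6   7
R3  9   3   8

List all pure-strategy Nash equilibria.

Check each profile: it is a Nash equilibrium iff no player can strictly gain by switching unilaterally.
(R1, C1): Player I can switch to R3 (2 → 6). Not NE.
(R1, C2): Player I gets 8, best alternative 3; Player II gets 7, best alternative 5. No profitable deviation — NE.
(R1, C3): Player I can switch to R2 (4 → 9). Not NE.
(R2, C1): Player I can switch to R1 (1 → 2). Not NE.
(R2, C2): Player I can switch to R1 (3 → 8). Not NE.
(R2, C3): Player I gets 9, best alternative 8; Player II gets 7, best alternative 6. No profitable deviation — NE.
(R3, C1): Player I gets 6, best alternative 2; Player II gets 9, best alternative 8. No profitable deviation — NE.
(R3, C2): Player I can switch to R1 (2 → 8). Not NE.
(R3, C3): Player I can switch to R2 (8 → 9). Not NE.

Pure-strategy Nash equilibria: (R1, C2) and (R2, C3) and (R3, C1)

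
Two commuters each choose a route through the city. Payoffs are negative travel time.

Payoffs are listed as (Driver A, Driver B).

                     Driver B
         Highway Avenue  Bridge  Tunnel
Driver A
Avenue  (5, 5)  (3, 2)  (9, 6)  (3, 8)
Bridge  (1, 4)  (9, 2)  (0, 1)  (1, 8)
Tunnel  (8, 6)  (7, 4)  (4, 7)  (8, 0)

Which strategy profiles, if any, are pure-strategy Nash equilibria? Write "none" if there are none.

There is no pure-strategy Nash equilibrium.

Mark each player's best response to every combination of opponents' strategies; a profile where every player is best-responding is a pure Nash equilibrium.
Driver A against Highway: payoffs 5, 1, 8 → best response Tunnel.
Driver A against Avenue: payoffs 3, 9, 7 → best response Bridge.
Driver A against Bridge: payoffs 9, 0, 4 → best response Avenue.
Driver A against Tunnel: payoffs 3, 1, 8 → best response Tunnel.
Driver B against Avenue: payoffs 5, 2, 6, 8 → best response Tunnel.
Driver B against Bridge: payoffs 4, 2, 1, 8 → best response Tunnel.
Driver B against Tunnel: payoffs 6, 4, 7, 0 → best response Bridge.
No profile is a mutual best response for all players.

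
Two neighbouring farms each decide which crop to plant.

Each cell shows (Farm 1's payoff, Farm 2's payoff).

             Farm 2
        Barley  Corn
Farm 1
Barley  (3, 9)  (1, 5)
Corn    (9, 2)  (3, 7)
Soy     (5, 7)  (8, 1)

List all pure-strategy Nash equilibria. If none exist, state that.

No pure-strategy Nash equilibrium.

Check each profile: it is a Nash equilibrium iff no player can strictly gain by switching unilaterally.
(Barley, Barley): Farm 1 can switch to Corn (3 → 9). Not NE.
(Barley, Corn): Farm 1 can switch to Corn (1 → 3). Not NE.
(Corn, Barley): Farm 2 can switch to Corn (2 → 7). Not NE.
(Corn, Corn): Farm 1 can switch to Soy (3 → 8). Not NE.
(Soy, Barley): Farm 1 can switch to Corn (5 → 9). Not NE.
(Soy, Corn): Farm 2 can switch to Barley (1 → 7). Not NE.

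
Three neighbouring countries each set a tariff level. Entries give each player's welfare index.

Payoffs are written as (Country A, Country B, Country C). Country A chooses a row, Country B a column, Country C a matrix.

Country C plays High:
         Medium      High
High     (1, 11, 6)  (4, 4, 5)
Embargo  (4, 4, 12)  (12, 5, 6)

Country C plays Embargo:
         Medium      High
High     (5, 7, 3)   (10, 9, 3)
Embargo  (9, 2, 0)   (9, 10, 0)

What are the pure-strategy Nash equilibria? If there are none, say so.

Mark each player's best response to every combination of opponents' strategies; a profile where every player is best-responding is a pure Nash equilibrium.
Country A against (Medium, High): payoffs 1, 4 → best response Embargo.
Country A against (Medium, Embargo): payoffs 5, 9 → best response Embargo.
Country A against (High, High): payoffs 4, 12 → best response Embargo.
Country A against (High, Embargo): payoffs 10, 9 → best response High.
Country B against (High, High): payoffs 11, 4 → best response Medium.
Country B against (High, Embargo): payoffs 7, 9 → best response High.
Country B against (Embargo, High): payoffs 4, 5 → best response High.
Country B against (Embargo, Embargo): payoffs 2, 10 → best response High.
Country C against (High, Medium): payoffs 6, 3 → best response High.
Country C against (High, High): payoffs 5, 3 → best response High.
Country C against (Embargo, Medium): payoffs 12, 0 → best response High.
Country C against (Embargo, High): payoffs 6, 0 → best response High.
Mutual best responses: (Embargo, High, High).

Pure NE: (Embargo, High, High)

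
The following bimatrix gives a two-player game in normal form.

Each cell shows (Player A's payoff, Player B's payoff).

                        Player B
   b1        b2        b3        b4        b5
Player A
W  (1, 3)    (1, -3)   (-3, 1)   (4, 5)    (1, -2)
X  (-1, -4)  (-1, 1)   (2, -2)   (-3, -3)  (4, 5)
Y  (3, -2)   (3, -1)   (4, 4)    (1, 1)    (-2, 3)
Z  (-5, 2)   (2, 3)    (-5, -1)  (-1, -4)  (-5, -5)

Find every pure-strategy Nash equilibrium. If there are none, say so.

Mark each player's best response to every combination of opponents' strategies; a profile where every player is best-responding is a pure Nash equilibrium.
Player A against b1: payoffs 1, -1, 3, -5 → best response Y.
Player A against b2: payoffs 1, -1, 3, 2 → best response Y.
Player A against b3: payoffs -3, 2, 4, -5 → best response Y.
Player A against b4: payoffs 4, -3, 1, -1 → best response W.
Player A against b5: payoffs 1, 4, -2, -5 → best response X.
Player B against W: payoffs 3, -3, 1, 5, -2 → best response b4.
Player B against X: payoffs -4, 1, -2, -3, 5 → best response b5.
Player B against Y: payoffs -2, -1, 4, 1, 3 → best response b3.
Player B against Z: payoffs 2, 3, -1, -4, -5 → best response b2.
Mutual best responses: (W, b4); (X, b5); (Y, b3).

The pure Nash equilibria are (W, b4), (X, b5), (Y, b3).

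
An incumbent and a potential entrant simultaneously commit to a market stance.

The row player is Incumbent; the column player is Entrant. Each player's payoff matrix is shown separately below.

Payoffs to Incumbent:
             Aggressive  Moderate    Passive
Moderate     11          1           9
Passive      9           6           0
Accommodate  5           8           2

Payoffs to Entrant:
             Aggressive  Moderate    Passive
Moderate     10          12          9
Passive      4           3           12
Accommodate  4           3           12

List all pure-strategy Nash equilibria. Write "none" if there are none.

This game has no pure Nash equilibrium.

Incumbent against Aggressive: payoffs 11, 9, 5 → best response Moderate.
Incumbent against Moderate: payoffs 1, 6, 8 → best response Accommodate.
Incumbent against Passive: payoffs 9, 0, 2 → best response Moderate.
Entrant against Moderate: payoffs 10, 12, 9 → best response Moderate.
Entrant against Passive: payoffs 4, 3, 12 → best response Passive.
Entrant against Accommodate: payoffs 4, 3, 12 → best response Passive.
No profile is a mutual best response for all players.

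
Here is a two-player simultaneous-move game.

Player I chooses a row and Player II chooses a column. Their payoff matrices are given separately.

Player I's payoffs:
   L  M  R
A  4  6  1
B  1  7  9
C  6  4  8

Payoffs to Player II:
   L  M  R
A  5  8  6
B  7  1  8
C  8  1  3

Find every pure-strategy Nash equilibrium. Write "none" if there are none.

(B, R), (C, L)

Player I against L: payoffs 4, 1, 6 → best response C.
Player I against M: payoffs 6, 7, 4 → best response B.
Player I against R: payoffs 1, 9, 8 → best response B.
Player II against A: payoffs 5, 8, 6 → best response M.
Player II against B: payoffs 7, 1, 8 → best response R.
Player II against C: payoffs 8, 1, 3 → best response L.
Mutual best responses: (B, R); (C, L).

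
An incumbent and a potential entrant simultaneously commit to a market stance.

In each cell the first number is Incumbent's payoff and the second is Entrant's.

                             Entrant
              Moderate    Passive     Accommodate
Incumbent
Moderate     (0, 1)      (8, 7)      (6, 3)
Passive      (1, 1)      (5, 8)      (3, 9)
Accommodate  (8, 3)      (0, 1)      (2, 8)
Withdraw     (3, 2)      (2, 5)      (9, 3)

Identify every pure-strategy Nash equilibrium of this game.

The unique pure-strategy Nash equilibrium is (Moderate, Passive).

Mark each player's best response to every combination of opponents' strategies; a profile where every player is best-responding is a pure Nash equilibrium.
Incumbent against Moderate: payoffs 0, 1, 8, 3 → best response Accommodate.
Incumbent against Passive: payoffs 8, 5, 0, 2 → best response Moderate.
Incumbent against Accommodate: payoffs 6, 3, 2, 9 → best response Withdraw.
Entrant against Moderate: payoffs 1, 7, 3 → best response Passive.
Entrant against Passive: payoffs 1, 8, 9 → best response Accommodate.
Entrant against Accommodate: payoffs 3, 1, 8 → best response Accommodate.
Entrant against Withdraw: payoffs 2, 5, 3 → best response Passive.
Mutual best responses: (Moderate, Passive).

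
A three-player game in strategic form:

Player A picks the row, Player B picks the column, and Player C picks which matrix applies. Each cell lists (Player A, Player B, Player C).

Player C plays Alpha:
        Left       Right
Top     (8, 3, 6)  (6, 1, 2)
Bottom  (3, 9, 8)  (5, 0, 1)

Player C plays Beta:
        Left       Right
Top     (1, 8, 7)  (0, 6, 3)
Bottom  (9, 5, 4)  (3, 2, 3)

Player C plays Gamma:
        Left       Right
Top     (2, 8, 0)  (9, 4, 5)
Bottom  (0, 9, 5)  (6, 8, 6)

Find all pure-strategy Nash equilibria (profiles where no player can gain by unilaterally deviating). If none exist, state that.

There is no pure-strategy Nash equilibrium.

For each player, find the best response to each opponent profile; mutual best responses are the pure NE.
Player A against (Left, Alpha): payoffs 8, 3 → best response Top.
Player A against (Left, Beta): payoffs 1, 9 → best response Bottom.
Player A against (Left, Gamma): payoffs 2, 0 → best response Top.
Player A against (Right, Alpha): payoffs 6, 5 → best response Top.
Player A against (Right, Beta): payoffs 0, 3 → best response Bottom.
Player A against (Right, Gamma): payoffs 9, 6 → best response Top.
Player B against (Top, Alpha): payoffs 3, 1 → best response Left.
Player B against (Top, Beta): payoffs 8, 6 → best response Left.
Player B against (Top, Gamma): payoffs 8, 4 → best response Left.
Player B against (Bottom, Alpha): payoffs 9, 0 → best response Left.
Player B against (Bottom, Beta): payoffs 5, 2 → best response Left.
Player B against (Bottom, Gamma): payoffs 9, 8 → best response Left.
Player C against (Top, Left): payoffs 6, 7, 0 → best response Beta.
Player C against (Top, Right): payoffs 2, 3, 5 → best response Gamma.
Player C against (Bottom, Left): payoffs 8, 4, 5 → best response Alpha.
Player C against (Bottom, Right): payoffs 1, 3, 6 → best response Gamma.
No profile is a mutual best response for all players.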